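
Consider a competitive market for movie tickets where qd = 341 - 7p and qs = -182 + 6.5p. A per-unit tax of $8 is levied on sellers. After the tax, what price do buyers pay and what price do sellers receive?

Pre-tax equilibrium: p* = 1046/27, q* = 1885/27.
Tax on sellers shifts supply to qs = -182 + 6.5(p − 8) = -234 + 6.5p.
341 - 7p = -234 + 6.5p gives buyer price pb = 1150/27; sellers receive ps = 1150/27 − 8 = 934/27.
New quantity: q = 341 − 7(1150/27) = 1157/27.

Buyers pay 1150/27, sellers receive 934/27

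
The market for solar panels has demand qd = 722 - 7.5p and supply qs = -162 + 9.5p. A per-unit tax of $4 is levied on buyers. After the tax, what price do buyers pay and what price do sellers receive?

Pre-tax equilibrium: p* = 52, q* = 332.
Tax on buyers shifts demand to qd = 722 − 7.5(p + 4) = 692 - 7.5p.
692 - 7.5p = -162 + 9.5p gives seller price ps = 854/17; buyers pay pb = 854/17 + 4 = 922/17.
New quantity: q = 722 − 7.5(922/17) = 5359/17.

Buyers pay 922/17, sellers receive 854/17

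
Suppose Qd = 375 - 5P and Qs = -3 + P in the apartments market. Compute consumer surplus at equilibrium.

Consumer surplus = 360

Equilibrium: 375 - 5P = -3 + P gives P* = 63, Q* = 60.
Demand choke price (Qd = 0): P = 75.
CS = ½(75 − 63)(60) = 360.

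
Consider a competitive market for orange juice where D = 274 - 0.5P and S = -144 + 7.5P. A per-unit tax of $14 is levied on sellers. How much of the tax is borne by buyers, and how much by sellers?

Pre-tax equilibrium: P* = 52.25, Q* = 247.875.
Tax on sellers shifts supply to S = -144 + 7.5(P − 14) = -249 + 7.5P.
274 - 0.5P = -249 + 7.5P gives buyer price Pb = 65.375; sellers receive Ps = 65.375 − 14 = 51.375.
New quantity: Q = 274 − 0.5(65.375) = 241.3125.
Buyer burden = 65.375 − 52.25 = 13.125; seller burden = 52.25 − 51.375 = 0.875.

Buyers bear $13.125, sellers bear $0.875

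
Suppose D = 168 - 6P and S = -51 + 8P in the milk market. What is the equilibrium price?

P* = 219/14

Set D = S: 168 - 6P = -51 + 8P.
219 = 14P, so P* = 219/14.
Q* = 168 − 6(219/14) = 519/7.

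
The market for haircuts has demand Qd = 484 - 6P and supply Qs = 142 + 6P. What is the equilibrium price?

P* = 28.5

Set Qd = Qs: 484 - 6P = 142 + 6P.
342 = 12P, so P* = 28.5.
Q* = 484 − 6(28.5) = 313.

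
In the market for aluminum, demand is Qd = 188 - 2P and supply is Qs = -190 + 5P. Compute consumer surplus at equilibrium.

Equilibrium: 188 - 2P = -190 + 5P gives P* = 54, Q* = 80.
Demand choke price (Qd = 0): P = 94.
CS = ½(94 − 54)(80) = 1600.

Consumer surplus = 1600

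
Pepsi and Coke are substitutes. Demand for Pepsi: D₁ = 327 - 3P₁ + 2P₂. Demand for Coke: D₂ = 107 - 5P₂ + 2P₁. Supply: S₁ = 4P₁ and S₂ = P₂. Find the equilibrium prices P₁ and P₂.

P₁ = 1088/19, P₂ = 1403/38

Market 1: 327 - 3P₁ + 2P₂ = 4P₁ → 7P₁ - 2P₂ = 327.
Market 2: 6P₂ - 2P₁ = 107.
Eliminating P₂: 6×(1) + 2×(2) gives 38P₁ = 2176, so P₁ = 1088/19.
Back-substitute into (2): P₂ = (107 + 2×1088/19) / 6 = 1403/38.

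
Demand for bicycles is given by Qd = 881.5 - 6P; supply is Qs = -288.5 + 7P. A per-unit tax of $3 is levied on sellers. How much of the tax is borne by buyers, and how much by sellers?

Buyers bear 21/13, sellers bear 18/13

Pre-tax equilibrium: P* = 90, Q* = 341.5.
Tax on sellers shifts supply to Qs = -288.5 + 7(P − 3) = -309.5 + 7P.
881.5 - 6P = -309.5 + 7P gives buyer price Pb = 1191/13; sellers receive Ps = 1191/13 − 3 = 1152/13.
New quantity: Q = 881.5 − 6(1191/13) = 8627/26.
Buyer burden = 1191/13 − 90 = 21/13; seller burden = 90 − 1152/13 = 18/13.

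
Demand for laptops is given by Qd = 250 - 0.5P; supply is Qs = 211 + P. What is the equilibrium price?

Set Qd = Qs: 250 - 0.5P = 211 + P.
39 = 1.5P, so P* = 26.
Q* = 250 − 0.5(26) = 237.

P* = 26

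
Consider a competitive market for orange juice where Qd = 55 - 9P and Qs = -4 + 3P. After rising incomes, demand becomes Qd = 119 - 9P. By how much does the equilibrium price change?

Original equilibrium: P* = 59/12, Q* = 10.75.
New equilibrium: 119 - 9P = -4 + 3P, so 123 = 12P and P' = 10.25; Q' = 119 − 9(10.25) = 26.75.
Change in price: 10.25 − 59/12 = 16/3.

ΔP = 16/3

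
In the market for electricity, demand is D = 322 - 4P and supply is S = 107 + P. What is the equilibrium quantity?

Q* = 150

Set D = S: 322 - 4P = 107 + P.
215 = 5P, so P* = 43.
Q* = 322 − 4(43) = 150.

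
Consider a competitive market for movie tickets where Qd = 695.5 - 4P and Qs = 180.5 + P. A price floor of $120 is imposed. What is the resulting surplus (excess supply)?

Surplus = 85

Equilibrium price would be P* = 103, so the floor at 120 binds.
At P = 120: Qd = 215.5, Qs = 300.5.
Surplus = 300.5 − 215.5 = 85.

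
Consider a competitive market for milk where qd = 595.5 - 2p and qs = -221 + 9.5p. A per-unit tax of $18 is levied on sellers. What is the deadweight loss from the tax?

Deadweight loss = 6156/23

Pre-tax equilibrium: p* = 71, q* = 453.5.
Tax on sellers shifts supply to qs = -221 + 9.5(p − 18) = -392 + 9.5p.
595.5 - 2p = -392 + 9.5p gives buyer price pb = 1975/23; sellers receive ps = 1975/23 − 18 = 1561/23.
New quantity: q = 595.5 − 2(1975/23) = 19493/46.
DWL = ½ × 18 × (453.5 − 19493/46) = 6156/23.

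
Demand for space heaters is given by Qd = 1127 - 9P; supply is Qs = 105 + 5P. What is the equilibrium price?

Set Qd = Qs: 1127 - 9P = 105 + 5P.
1022 = 14P, so P* = 73.
Q* = 1127 − 9(73) = 470.

P* = 73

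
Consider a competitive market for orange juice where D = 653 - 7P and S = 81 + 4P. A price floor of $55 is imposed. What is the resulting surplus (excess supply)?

Equilibrium price would be P* = 52, so the floor at 55 binds.
At P = 55: D = 268, S = 301.
Surplus = 301 − 268 = 33.

Surplus = 33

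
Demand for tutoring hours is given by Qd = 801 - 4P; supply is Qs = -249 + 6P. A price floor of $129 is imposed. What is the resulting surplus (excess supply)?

Surplus = 240

Equilibrium price would be P* = 105, so the floor at 129 binds.
At P = 129: Qd = 285, Qs = 525.
Surplus = 525 − 285 = 240.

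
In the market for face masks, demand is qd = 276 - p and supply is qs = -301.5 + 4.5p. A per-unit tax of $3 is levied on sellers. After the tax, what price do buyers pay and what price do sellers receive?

Pre-tax equilibrium: p* = 105, q* = 171.
Tax on sellers shifts supply to qs = -301.5 + 4.5(p − 3) = -315 + 4.5p.
276 - p = -315 + 4.5p gives buyer price pb = 1182/11; sellers receive ps = 1182/11 − 3 = 1149/11.
New quantity: q = 276 − 1(1182/11) = 1854/11.

Buyers pay 1182/11, sellers receive 1149/11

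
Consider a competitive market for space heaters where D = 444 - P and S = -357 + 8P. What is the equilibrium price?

Set D = S: 444 - P = -357 + 8P.
801 = 9P, so P* = 89.
Q* = 444 − 1(89) = 355.

P* = 89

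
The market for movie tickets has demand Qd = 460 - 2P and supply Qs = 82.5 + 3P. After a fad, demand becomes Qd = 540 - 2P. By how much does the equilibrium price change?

ΔP = 16

Original equilibrium: P* = 75.5, Q* = 309.
New equilibrium: 540 - 2P = 82.5 + 3P, so 457.5 = 5P and P' = 91.5; Q' = 540 − 2(91.5) = 357.
Change in price: 91.5 − 75.5 = 16.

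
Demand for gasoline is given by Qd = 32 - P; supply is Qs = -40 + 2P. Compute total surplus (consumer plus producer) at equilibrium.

Equilibrium: 32 - P = -40 + 2P gives P* = 24, Q* = 8.
Demand choke price: P = 32; supply starts at P = 20.
CS = ½(32 − 24)(8) = 32; PS = ½(24 − 20)(8) = 16.

Total surplus = 48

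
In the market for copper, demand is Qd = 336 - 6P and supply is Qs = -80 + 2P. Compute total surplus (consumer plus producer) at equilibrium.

Equilibrium: 336 - 6P = -80 + 2P gives P* = 52, Q* = 24.
Demand choke price: P = 56; supply starts at P = 40.
CS = ½(56 − 52)(24) = 48; PS = ½(52 − 40)(24) = 144.

Total surplus = 192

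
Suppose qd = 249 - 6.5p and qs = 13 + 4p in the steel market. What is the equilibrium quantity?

Set qd = qs: 249 - 6.5p = 13 + 4p.
236 = 10.5p, so p* = 472/21.
q* = 249 − 6.5(472/21) = 2161/21.

q* = 2161/21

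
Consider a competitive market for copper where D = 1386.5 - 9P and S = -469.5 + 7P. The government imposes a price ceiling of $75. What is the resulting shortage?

Shortage = 656

Equilibrium price would be P* = 116, so the ceiling at 75 binds.
At P = 75: D = 1386.5 − 9(75) = 711.5, S = -469.5 + 7(75) = 55.5.
Shortage = 711.5 − 55.5 = 656.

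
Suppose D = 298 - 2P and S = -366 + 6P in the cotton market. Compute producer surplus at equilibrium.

Producer surplus = 1452

Equilibrium: 298 - 2P = -366 + 6P gives P* = 83, Q* = 132.
Supply starts at P = 61 (where S = 0).
PS = ½(83 − 61)(132) = 1452.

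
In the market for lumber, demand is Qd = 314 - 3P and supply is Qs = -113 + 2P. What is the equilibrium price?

Set Qd = Qs: 314 - 3P = -113 + 2P.
427 = 5P, so P* = 85.4.
Q* = 314 − 3(85.4) = 57.8.

P* = 85.4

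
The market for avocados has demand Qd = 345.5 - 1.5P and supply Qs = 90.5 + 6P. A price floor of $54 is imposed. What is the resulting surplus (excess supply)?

Equilibrium price would be P* = 34, so the floor at 54 binds.
At P = 54: Qd = 264.5, Qs = 414.5.
Surplus = 414.5 − 264.5 = 150.

Surplus = 150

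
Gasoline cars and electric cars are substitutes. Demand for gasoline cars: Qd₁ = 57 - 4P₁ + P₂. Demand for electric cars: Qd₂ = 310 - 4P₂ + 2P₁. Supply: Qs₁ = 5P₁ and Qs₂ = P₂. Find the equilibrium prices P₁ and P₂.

Market 1: 57 - 4P₁ + P₂ = 5P₁ → 9P₁ - P₂ = 57.
Market 2: 5P₂ - 2P₁ = 310.
Eliminating P₂: 5×(1) + 1×(2) gives 43P₁ = 595, so P₁ = 595/43.
Back-substitute into (2): P₂ = (310 + 2×595/43) / 5 = 2904/43.

P₁ = 595/43, P₂ = 2904/43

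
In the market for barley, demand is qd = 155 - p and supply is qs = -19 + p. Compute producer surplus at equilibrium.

Equilibrium: 155 - p = -19 + p gives p* = 87, q* = 68.
Supply starts at p = 19 (where qs = 0).
PS = ½(87 − 19)(68) = 2312.

Producer surplus = 2312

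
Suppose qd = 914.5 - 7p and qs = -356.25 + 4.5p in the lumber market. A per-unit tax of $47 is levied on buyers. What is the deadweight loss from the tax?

Pre-tax equilibrium: p* = 110.5, q* = 141.
Tax on buyers shifts demand to qd = 914.5 − 7(p + 47) = 585.5 - 7p.
585.5 - 7p = -356.25 + 4.5p gives seller price ps = 3767/46; buyers pay pb = 3767/46 + 47 = 5929/46.
New quantity: q = 914.5 − 7(5929/46) = 282/23.
DWL = ½ × 47 × (141 − 282/23) = 139167/46.

Deadweight loss = 139167/46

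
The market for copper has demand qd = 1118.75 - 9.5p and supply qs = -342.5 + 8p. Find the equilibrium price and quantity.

Set qd = qs: 1118.75 - 9.5p = -342.5 + 8p.
1461.25 = 17.5p, so p* = 83.5.
q* = 1118.75 − 9.5(83.5) = 325.5.

p* = 83.5, q* = 325.5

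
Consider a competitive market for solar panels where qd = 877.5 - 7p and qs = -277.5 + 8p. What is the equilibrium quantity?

Set qd = qs: 877.5 - 7p = -277.5 + 8p.
1155 = 15p, so p* = 77.
q* = 877.5 − 7(77) = 338.5.

q* = 338.5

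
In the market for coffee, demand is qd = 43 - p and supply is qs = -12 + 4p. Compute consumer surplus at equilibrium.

Equilibrium: 43 - p = -12 + 4p gives p* = 11, q* = 32.
Demand choke price (qd = 0): p = 43.
CS = ½(43 − 11)(32) = 512.

Consumer surplus = 512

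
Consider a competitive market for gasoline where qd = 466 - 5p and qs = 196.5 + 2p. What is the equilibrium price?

p* = 38.5

Set qd = qs: 466 - 5p = 196.5 + 2p.
269.5 = 7p, so p* = 38.5.
q* = 466 − 5(38.5) = 273.5.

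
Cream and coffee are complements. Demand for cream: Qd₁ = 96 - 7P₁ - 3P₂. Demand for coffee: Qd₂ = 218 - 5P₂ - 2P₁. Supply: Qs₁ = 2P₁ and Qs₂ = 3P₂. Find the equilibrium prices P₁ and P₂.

P₁ = 19/11, P₂ = 295/11

Market 1: 96 - 7P₁ - 3P₂ = 2P₁ → 9P₁ + 3P₂ = 96.
Market 2: 8P₂ + 2P₁ = 218.
Eliminating P₂: 8×(1) − 3×(2) gives 66P₁ = 114, so P₁ = 19/11.
Back-substitute into (2): P₂ = (218 − 2×19/11) / 8 = 295/11.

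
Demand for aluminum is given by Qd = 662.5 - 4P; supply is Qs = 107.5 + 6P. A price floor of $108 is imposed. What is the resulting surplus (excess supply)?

Equilibrium price would be P* = 55.5, so the floor at 108 binds.
At P = 108: Qd = 230.5, Qs = 755.5.
Surplus = 755.5 − 230.5 = 525.

Surplus = 525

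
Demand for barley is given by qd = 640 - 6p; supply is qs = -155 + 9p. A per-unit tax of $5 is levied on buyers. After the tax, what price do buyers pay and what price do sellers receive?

Buyers pay $56, sellers receive $51

Pre-tax equilibrium: p* = 53, q* = 322.
Tax on buyers shifts demand to qd = 640 − 6(p + 5) = 610 - 6p.
610 - 6p = -155 + 9p gives seller price ps = 51; buyers pay pb = 51 + 5 = 56.
New quantity: q = 640 − 6(56) = 304.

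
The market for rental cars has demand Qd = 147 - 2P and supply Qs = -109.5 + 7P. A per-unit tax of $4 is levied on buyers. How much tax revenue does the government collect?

Tax revenue = 3016/9

Pre-tax equilibrium: P* = 28.5, Q* = 90.
Tax on buyers shifts demand to Qd = 147 − 2(P + 4) = 139 - 2P.
139 - 2P = -109.5 + 7P gives seller price Ps = 497/18; buyers pay Pb = 497/18 + 4 = 569/18.
New quantity: Q = 147 − 2(569/18) = 754/9.
Revenue = 4 × 754/9 = 3016/9.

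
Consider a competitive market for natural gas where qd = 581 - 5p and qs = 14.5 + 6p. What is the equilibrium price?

Set qd = qs: 581 - 5p = 14.5 + 6p.
566.5 = 11p, so p* = 51.5.
q* = 581 − 5(51.5) = 323.5.

p* = 51.5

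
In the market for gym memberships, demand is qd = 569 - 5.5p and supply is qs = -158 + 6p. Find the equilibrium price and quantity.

p* = 1454/23, q* = 5090/23

Set qd = qs: 569 - 5.5p = -158 + 6p.
727 = 11.5p, so p* = 1454/23.
q* = 569 − 5.5(1454/23) = 5090/23.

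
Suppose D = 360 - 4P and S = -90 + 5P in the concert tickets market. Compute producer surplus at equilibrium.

Equilibrium: 360 - 4P = -90 + 5P gives P* = 50, Q* = 160.
Supply starts at P = 18 (where S = 0).
PS = ½(50 − 18)(160) = 2560.

Producer surplus = 2560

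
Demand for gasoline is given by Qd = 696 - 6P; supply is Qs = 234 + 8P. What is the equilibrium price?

Set Qd = Qs: 696 - 6P = 234 + 8P.
462 = 14P, so P* = 33.
Q* = 696 − 6(33) = 498.

P* = 33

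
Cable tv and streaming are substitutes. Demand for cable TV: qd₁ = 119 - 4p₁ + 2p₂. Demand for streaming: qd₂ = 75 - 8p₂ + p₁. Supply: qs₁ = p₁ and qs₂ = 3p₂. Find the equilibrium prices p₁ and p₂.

Market 1: 119 - 4p₁ + 2p₂ = p₁ → 5p₁ - 2p₂ = 119.
Market 2: 11p₂ - p₁ = 75.
Eliminating p₂: 11×(1) + 2×(2) gives 53p₁ = 1459, so p₁ = 1459/53.
Back-substitute into (2): p₂ = (75 + 1×1459/53) / 11 = 494/53.

p₁ = 1459/53, p₂ = 494/53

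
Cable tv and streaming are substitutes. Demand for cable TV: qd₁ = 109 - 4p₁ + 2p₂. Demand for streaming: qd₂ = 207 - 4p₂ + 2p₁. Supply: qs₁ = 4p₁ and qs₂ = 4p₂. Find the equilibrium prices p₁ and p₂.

Market 1: 109 - 4p₁ + 2p₂ = 4p₁ → 8p₁ - 2p₂ = 109.
Market 2: 8p₂ - 2p₁ = 207.
Eliminating p₂: 8×(1) + 2×(2) gives 60p₁ = 1286, so p₁ = 643/30.
Back-substitute into (2): p₂ = (207 + 2×643/30) / 8 = 937/30.

p₁ = 643/30, p₂ = 937/30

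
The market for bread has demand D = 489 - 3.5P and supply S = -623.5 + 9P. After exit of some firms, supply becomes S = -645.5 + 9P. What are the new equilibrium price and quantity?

P' = 90.76, Q' = 171.34

Original equilibrium: P* = 89, Q* = 177.5.
New equilibrium: 489 - 3.5P = -645.5 + 9P, so 1134.5 = 12.5P and P' = 90.76; Q' = 489 − 3.5(90.76) = 171.34.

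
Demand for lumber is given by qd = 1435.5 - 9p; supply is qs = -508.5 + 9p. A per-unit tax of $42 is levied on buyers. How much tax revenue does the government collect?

Tax revenue = 11529

Pre-tax equilibrium: p* = 108, q* = 463.5.
Tax on buyers shifts demand to qd = 1435.5 − 9(p + 42) = 1057.5 - 9p.
1057.5 - 9p = -508.5 + 9p gives seller price ps = 87; buyers pay pb = 87 + 42 = 129.
New quantity: q = 1435.5 − 9(129) = 274.5.
Revenue = 42 × 274.5 = 11529.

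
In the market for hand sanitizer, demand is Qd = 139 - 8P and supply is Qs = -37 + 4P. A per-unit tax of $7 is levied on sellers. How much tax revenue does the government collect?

Pre-tax equilibrium: P* = 44/3, Q* = 65/3.
Tax on sellers shifts supply to Qs = -37 + 4(P − 7) = -65 + 4P.
139 - 8P = -65 + 4P gives buyer price Pb = 17; sellers receive Ps = 17 − 7 = 10.
New quantity: Q = 139 − 8(17) = 3.
Revenue = 7 × 3 = 21.

Tax revenue = 21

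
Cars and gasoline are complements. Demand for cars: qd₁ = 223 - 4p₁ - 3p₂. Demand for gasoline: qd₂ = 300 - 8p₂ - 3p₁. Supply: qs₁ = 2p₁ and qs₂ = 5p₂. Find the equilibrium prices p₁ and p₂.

Market 1: 223 - 4p₁ - 3p₂ = 2p₁ → 6p₁ + 3p₂ = 223.
Market 2: 13p₂ + 3p₁ = 300.
Eliminating p₂: 13×(1) − 3×(2) gives 69p₁ = 1999, so p₁ = 1999/69.
Back-substitute into (2): p₂ = (300 − 3×1999/69) / 13 = 377/23.

p₁ = 1999/69, p₂ = 377/23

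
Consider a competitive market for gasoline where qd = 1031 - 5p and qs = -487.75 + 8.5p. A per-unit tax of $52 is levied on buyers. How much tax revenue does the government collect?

Pre-tax equilibrium: p* = 112.5, q* = 468.5.
Tax on buyers shifts demand to qd = 1031 − 5(p + 52) = 771 - 5p.
771 - 5p = -487.75 + 8.5p gives seller price ps = 5035/54; buyers pay pb = 5035/54 + 52 = 7843/54.
New quantity: q = 1031 − 5(7843/54) = 16459/54.
Revenue = 52 × 16459/54 = 427934/27.

Tax revenue = 427934/27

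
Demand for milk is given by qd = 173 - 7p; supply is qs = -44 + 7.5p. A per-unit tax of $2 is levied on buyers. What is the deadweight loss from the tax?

Deadweight loss = 210/29

Pre-tax equilibrium: p* = 434/29, q* = 1979/29.
Tax on buyers shifts demand to qd = 173 − 7(p + 2) = 159 - 7p.
159 - 7p = -44 + 7.5p gives seller price ps = 14; buyers pay pb = 14 + 2 = 16.
New quantity: q = 173 − 7(16) = 61.
DWL = ½ × 2 × (1979/29 − 61) = 210/29.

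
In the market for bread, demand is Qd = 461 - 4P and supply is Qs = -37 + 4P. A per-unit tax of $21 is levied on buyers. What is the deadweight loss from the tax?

Deadweight loss = 441

Pre-tax equilibrium: P* = 62.25, Q* = 212.
Tax on buyers shifts demand to Qd = 461 − 4(P + 21) = 377 - 4P.
377 - 4P = -37 + 4P gives seller price Ps = 51.75; buyers pay Pb = 51.75 + 21 = 72.75.
New quantity: Q = 461 − 4(72.75) = 170.
DWL = ½ × 21 × (212 − 170) = 441.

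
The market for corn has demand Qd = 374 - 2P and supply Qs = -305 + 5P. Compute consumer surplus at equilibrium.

Consumer surplus = 8100

Equilibrium: 374 - 2P = -305 + 5P gives P* = 97, Q* = 180.
Demand choke price (Qd = 0): P = 187.
CS = ½(187 − 97)(180) = 8100.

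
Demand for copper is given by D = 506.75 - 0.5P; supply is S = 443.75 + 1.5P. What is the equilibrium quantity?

Set D = S: 506.75 - 0.5P = 443.75 + 1.5P.
63 = 2P, so P* = 31.5.
Q* = 506.75 − 0.5(31.5) = 491.

Q* = 491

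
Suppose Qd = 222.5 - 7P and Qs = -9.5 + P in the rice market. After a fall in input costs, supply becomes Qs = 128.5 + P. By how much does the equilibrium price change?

Original equilibrium: P* = 29, Q* = 19.5.
New equilibrium: 222.5 - 7P = 128.5 + P, so 94 = 8P and P' = 11.75; Q' = 222.5 − 7(11.75) = 140.25.
Change in price: 11.75 − 29 = -17.25.

ΔP = -17.25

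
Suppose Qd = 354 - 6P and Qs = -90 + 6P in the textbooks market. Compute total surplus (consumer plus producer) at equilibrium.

Equilibrium: 354 - 6P = -90 + 6P gives P* = 37, Q* = 132.
Demand choke price: P = 59; supply starts at P = 15.
CS = ½(59 − 37)(132) = 1452; PS = ½(37 − 15)(132) = 1452.

Total surplus = 2904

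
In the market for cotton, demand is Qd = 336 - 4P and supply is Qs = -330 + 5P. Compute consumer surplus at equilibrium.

Consumer surplus = 200

Equilibrium: 336 - 4P = -330 + 5P gives P* = 74, Q* = 40.
Demand choke price (Qd = 0): P = 84.
CS = ½(84 − 74)(40) = 200.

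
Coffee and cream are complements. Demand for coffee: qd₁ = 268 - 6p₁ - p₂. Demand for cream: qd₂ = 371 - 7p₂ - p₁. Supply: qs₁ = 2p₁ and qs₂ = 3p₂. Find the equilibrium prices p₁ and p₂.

p₁ = 2309/79, p₂ = 2700/79

Market 1: 268 - 6p₁ - p₂ = 2p₁ → 8p₁ + p₂ = 268.
Market 2: 10p₂ + p₁ = 371.
Eliminating p₂: 10×(1) − 1×(2) gives 79p₁ = 2309, so p₁ = 2309/79.
Back-substitute into (2): p₂ = (371 − 1×2309/79) / 10 = 2700/79.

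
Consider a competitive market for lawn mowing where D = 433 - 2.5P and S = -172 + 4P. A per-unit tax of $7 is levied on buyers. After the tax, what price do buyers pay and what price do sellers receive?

Buyers pay 1266/13, sellers receive 1175/13

Pre-tax equilibrium: P* = 1210/13, Q* = 2604/13.
Tax on buyers shifts demand to D = 433 − 2.5(P + 7) = 415.5 - 2.5P.
415.5 - 2.5P = -172 + 4P gives seller price Ps = 1175/13; buyers pay Pb = 1175/13 + 7 = 1266/13.
New quantity: Q = 433 − 2.5(1266/13) = 2464/13.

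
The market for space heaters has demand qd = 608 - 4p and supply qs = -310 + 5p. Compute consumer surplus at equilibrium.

Equilibrium: 608 - 4p = -310 + 5p gives p* = 102, q* = 200.
Demand choke price (qd = 0): p = 152.
CS = ½(152 − 102)(200) = 5000.

Consumer surplus = 5000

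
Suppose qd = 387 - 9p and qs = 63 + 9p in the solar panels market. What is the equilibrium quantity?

q* = 225

Set qd = qs: 387 - 9p = 63 + 9p.
324 = 18p, so p* = 18.
q* = 387 − 9(18) = 225.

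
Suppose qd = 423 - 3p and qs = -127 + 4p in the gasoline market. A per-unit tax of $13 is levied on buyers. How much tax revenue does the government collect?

Pre-tax equilibrium: p* = 550/7, q* = 1311/7.
Tax on buyers shifts demand to qd = 423 − 3(p + 13) = 384 - 3p.
384 - 3p = -127 + 4p gives seller price ps = 73; buyers pay pb = 73 + 13 = 86.
New quantity: q = 423 − 3(86) = 165.
Revenue = 13 × 165 = 2145.

Tax revenue = 2145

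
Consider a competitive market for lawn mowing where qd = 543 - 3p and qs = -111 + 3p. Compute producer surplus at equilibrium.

Producer surplus = 7776

Equilibrium: 543 - 3p = -111 + 3p gives p* = 109, q* = 216.
Supply starts at p = 37 (where qs = 0).
PS = ½(109 − 37)(216) = 7776.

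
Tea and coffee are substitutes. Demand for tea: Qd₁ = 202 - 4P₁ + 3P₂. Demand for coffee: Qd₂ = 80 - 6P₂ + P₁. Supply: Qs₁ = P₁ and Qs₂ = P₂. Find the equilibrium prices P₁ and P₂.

Market 1: 202 - 4P₁ + 3P₂ = P₁ → 5P₁ - 3P₂ = 202.
Market 2: 7P₂ - P₁ = 80.
Eliminating P₂: 7×(1) + 3×(2) gives 32P₁ = 1654, so P₁ = 51.6875.
Back-substitute into (2): P₂ = (80 + 1×51.6875) / 7 = 18.8125.

P₁ = 51.6875, P₂ = 18.8125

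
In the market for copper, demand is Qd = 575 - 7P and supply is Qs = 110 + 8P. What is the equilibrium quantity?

Set Qd = Qs: 575 - 7P = 110 + 8P.
465 = 15P, so P* = 31.
Q* = 575 − 7(31) = 358.

Q* = 358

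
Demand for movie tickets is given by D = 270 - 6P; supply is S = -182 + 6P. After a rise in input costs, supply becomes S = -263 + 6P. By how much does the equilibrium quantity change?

Original equilibrium: P* = 113/3, Q* = 44.
New equilibrium: 270 - 6P = -263 + 6P, so 533 = 12P and P' = 533/12; Q' = 270 − 6(533/12) = 3.5.
Change in quantity: 3.5 − 44 = -40.5.

ΔQ = -40.5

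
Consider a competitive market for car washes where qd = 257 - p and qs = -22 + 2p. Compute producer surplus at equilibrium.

Equilibrium: 257 - p = -22 + 2p gives p* = 93, q* = 164.
Supply starts at p = 11 (where qs = 0).
PS = ½(93 − 11)(164) = 6724.

Producer surplus = 6724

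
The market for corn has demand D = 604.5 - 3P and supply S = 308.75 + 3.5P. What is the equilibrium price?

Set D = S: 604.5 - 3P = 308.75 + 3.5P.
295.75 = 6.5P, so P* = 45.5.
Q* = 604.5 − 3(45.5) = 468.

P* = 45.5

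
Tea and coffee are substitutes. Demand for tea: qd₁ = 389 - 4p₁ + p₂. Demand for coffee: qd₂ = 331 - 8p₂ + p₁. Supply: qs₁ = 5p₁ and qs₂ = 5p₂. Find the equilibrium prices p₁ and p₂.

p₁ = 1347/29, p₂ = 842/29

Market 1: 389 - 4p₁ + p₂ = 5p₁ → 9p₁ - p₂ = 389.
Market 2: 13p₂ - p₁ = 331.
Eliminating p₂: 13×(1) + 1×(2) gives 116p₁ = 5388, so p₁ = 1347/29.
Back-substitute into (2): p₂ = (331 + 1×1347/29) / 13 = 842/29.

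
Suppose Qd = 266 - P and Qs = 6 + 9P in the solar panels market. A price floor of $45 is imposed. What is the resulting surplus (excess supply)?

Surplus = 190

Equilibrium price would be P* = 26, so the floor at 45 binds.
At P = 45: Qd = 221, Qs = 411.
Surplus = 411 − 221 = 190.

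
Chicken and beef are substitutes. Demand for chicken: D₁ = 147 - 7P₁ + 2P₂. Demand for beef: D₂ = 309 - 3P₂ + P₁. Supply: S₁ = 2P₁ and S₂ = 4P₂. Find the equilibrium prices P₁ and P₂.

P₁ = 27, P₂ = 48

Market 1: 147 - 7P₁ + 2P₂ = 2P₁ → 9P₁ - 2P₂ = 147.
Market 2: 7P₂ - P₁ = 309.
Eliminating P₂: 7×(1) + 2×(2) gives 61P₁ = 1647, so P₁ = 27.
Back-substitute into (2): P₂ = (309 + 1×27) / 7 = 48.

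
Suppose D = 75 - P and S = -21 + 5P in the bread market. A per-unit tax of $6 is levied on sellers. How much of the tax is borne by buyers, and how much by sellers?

Buyers bear $5, sellers bear $1

Pre-tax equilibrium: P* = 16, Q* = 59.
Tax on sellers shifts supply to S = -21 + 5(P − 6) = -51 + 5P.
75 - P = -51 + 5P gives buyer price Pb = 21; sellers receive Ps = 21 − 6 = 15.
New quantity: Q = 75 − 1(21) = 54.
Buyer burden = 21 − 16 = 5; seller burden = 16 − 15 = 1.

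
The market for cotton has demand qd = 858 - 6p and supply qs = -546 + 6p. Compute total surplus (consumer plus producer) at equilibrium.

Equilibrium: 858 - 6p = -546 + 6p gives p* = 117, q* = 156.
Demand choke price: p = 143; supply starts at p = 91.
CS = ½(143 − 117)(156) = 2028; PS = ½(117 − 91)(156) = 2028.

Total surplus = 4056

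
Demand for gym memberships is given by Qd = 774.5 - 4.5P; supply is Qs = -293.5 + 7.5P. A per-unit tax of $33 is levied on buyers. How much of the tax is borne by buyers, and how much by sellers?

Buyers bear $20.625, sellers bear $12.375

Pre-tax equilibrium: P* = 89, Q* = 374.
Tax on buyers shifts demand to Qd = 774.5 − 4.5(P + 33) = 626 - 4.5P.
626 - 4.5P = -293.5 + 7.5P gives seller price Ps = 76.625; buyers pay Pb = 76.625 + 33 = 109.625.
New quantity: Q = 774.5 − 4.5(109.625) = 281.1875.
Buyer burden = 109.625 − 89 = 20.625; seller burden = 89 − 76.625 = 12.375.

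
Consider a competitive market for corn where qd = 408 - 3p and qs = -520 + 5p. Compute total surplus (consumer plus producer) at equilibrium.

Total surplus = 960

Equilibrium: 408 - 3p = -520 + 5p gives p* = 116, q* = 60.
Demand choke price: p = 136; supply starts at p = 104.
CS = ½(136 − 116)(60) = 600; PS = ½(116 − 104)(60) = 360.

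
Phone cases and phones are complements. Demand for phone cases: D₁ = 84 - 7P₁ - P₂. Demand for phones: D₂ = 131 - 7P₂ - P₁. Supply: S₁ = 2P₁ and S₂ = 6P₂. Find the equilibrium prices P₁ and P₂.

Market 1: 84 - 7P₁ - P₂ = 2P₁ → 9P₁ + P₂ = 84.
Market 2: 13P₂ + P₁ = 131.
Eliminating P₂: 13×(1) − 1×(2) gives 116P₁ = 961, so P₁ = 961/116.
Back-substitute into (2): P₂ = (131 − 1×961/116) / 13 = 1095/116.

P₁ = 961/116, P₂ = 1095/116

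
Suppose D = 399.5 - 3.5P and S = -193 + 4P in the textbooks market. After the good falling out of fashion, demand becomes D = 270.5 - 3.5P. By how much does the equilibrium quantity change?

ΔQ = -68.8

Original equilibrium: P* = 79, Q* = 123.
New equilibrium: 270.5 - 3.5P = -193 + 4P, so 463.5 = 7.5P and P' = 61.8; Q' = 270.5 − 3.5(61.8) = 54.2.
Change in quantity: 54.2 − 123 = -68.8.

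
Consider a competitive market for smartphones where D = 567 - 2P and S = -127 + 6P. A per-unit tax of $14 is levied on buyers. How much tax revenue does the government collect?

Pre-tax equilibrium: P* = 86.75, Q* = 393.5.
Tax on buyers shifts demand to D = 567 − 2(P + 14) = 539 - 2P.
539 - 2P = -127 + 6P gives seller price Ps = 83.25; buyers pay Pb = 83.25 + 14 = 97.25.
New quantity: Q = 567 − 2(97.25) = 372.5.
Revenue = 14 × 372.5 = 5215.

Tax revenue = 5215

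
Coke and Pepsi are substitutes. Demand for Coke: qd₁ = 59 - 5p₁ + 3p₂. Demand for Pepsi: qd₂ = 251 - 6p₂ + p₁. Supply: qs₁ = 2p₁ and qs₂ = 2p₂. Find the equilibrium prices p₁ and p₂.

p₁ = 1225/53, p₂ = 1816/53

Market 1: 59 - 5p₁ + 3p₂ = 2p₁ → 7p₁ - 3p₂ = 59.
Market 2: 8p₂ - p₁ = 251.
Eliminating p₂: 8×(1) + 3×(2) gives 53p₁ = 1225, so p₁ = 1225/53.
Back-substitute into (2): p₂ = (251 + 1×1225/53) / 8 = 1816/53.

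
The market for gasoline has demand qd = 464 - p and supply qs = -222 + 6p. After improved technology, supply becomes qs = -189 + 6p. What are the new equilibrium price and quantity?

p' = 653/7, q' = 2595/7

Original equilibrium: p* = 98, q* = 366.
New equilibrium: 464 - p = -189 + 6p, so 653 = 7p and p' = 653/7; q' = 464 − 1(653/7) = 2595/7.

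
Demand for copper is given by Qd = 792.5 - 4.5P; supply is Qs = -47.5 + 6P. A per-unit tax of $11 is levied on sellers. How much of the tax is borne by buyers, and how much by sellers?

Buyers bear 44/7, sellers bear 33/7

Pre-tax equilibrium: P* = 80, Q* = 432.5.
Tax on sellers shifts supply to Qs = -47.5 + 6(P − 11) = -113.5 + 6P.
792.5 - 4.5P = -113.5 + 6P gives buyer price Pb = 604/7; sellers receive Ps = 604/7 − 11 = 527/7.
New quantity: Q = 792.5 − 4.5(604/7) = 5659/14.
Buyer burden = 604/7 − 80 = 44/7; seller burden = 80 − 527/7 = 33/7.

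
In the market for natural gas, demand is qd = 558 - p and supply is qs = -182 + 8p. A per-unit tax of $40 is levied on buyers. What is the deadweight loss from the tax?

Pre-tax equilibrium: p* = 740/9, q* = 4282/9.
Tax on buyers shifts demand to qd = 558 − 1(p + 40) = 518 - p.
518 - p = -182 + 8p gives seller price ps = 700/9; buyers pay pb = 700/9 + 40 = 1060/9.
New quantity: q = 558 − 1(1060/9) = 3962/9.
DWL = ½ × 40 × (4282/9 − 3962/9) = 6400/9.

Deadweight loss = 6400/9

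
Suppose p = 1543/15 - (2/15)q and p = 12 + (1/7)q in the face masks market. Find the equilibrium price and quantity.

Set the two price expressions equal: 1543/15 - (2/15)q = 12 + (1/7)q.
1363/15 = (29/105)q, so q* = 329.
p* = 1543/15 − (2/15)(329) = 59.

p* = 59, q* = 329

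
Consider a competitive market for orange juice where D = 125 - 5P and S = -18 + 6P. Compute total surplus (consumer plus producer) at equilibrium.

Total surplus = 660

Equilibrium: 125 - 5P = -18 + 6P gives P* = 13, Q* = 60.
Demand choke price: P = 25; supply starts at P = 3.
CS = ½(25 − 13)(60) = 360; PS = ½(13 − 3)(60) = 300.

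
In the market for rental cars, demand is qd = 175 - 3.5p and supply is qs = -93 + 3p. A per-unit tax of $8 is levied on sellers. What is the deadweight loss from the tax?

Deadweight loss = 672/13

Pre-tax equilibrium: p* = 536/13, q* = 399/13.
Tax on sellers shifts supply to qs = -93 + 3(p − 8) = -117 + 3p.
175 - 3.5p = -117 + 3p gives buyer price pb = 584/13; sellers receive ps = 584/13 − 8 = 480/13.
New quantity: q = 175 − 3.5(584/13) = 231/13.
DWL = ½ × 8 × (399/13 − 231/13) = 672/13.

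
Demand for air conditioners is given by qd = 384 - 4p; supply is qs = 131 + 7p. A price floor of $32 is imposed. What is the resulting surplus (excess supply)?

Equilibrium price would be p* = 23, so the floor at 32 binds.
At p = 32: qd = 256, qs = 355.
Surplus = 355 − 256 = 99.

Surplus = 99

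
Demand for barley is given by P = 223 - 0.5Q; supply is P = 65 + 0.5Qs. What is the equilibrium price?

P* = 144

Set the two price expressions equal: 223 - 0.5Q = 65 + 0.5Q.
158 = Q, so Q* = 158.
P* = 223 − (0.5)(158) = 144.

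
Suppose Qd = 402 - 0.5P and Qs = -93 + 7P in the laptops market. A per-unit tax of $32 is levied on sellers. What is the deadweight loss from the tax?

Deadweight loss = 3584/15

Pre-tax equilibrium: P* = 66, Q* = 369.
Tax on sellers shifts supply to Qs = -93 + 7(P − 32) = -317 + 7P.
402 - 0.5P = -317 + 7P gives buyer price Pb = 1438/15; sellers receive Ps = 1438/15 − 32 = 958/15.
New quantity: Q = 402 − 0.5(1438/15) = 5311/15.
DWL = ½ × 32 × (369 − 5311/15) = 3584/15.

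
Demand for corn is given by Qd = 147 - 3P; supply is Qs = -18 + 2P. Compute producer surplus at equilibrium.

Equilibrium: 147 - 3P = -18 + 2P gives P* = 33, Q* = 48.
Supply starts at P = 9 (where Qs = 0).
PS = ½(33 − 9)(48) = 576.

Producer surplus = 576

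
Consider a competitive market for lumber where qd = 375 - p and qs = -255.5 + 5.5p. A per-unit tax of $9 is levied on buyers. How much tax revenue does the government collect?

Pre-tax equilibrium: p* = 97, q* = 278.
Tax on buyers shifts demand to qd = 375 − 1(p + 9) = 366 - p.
366 - p = -255.5 + 5.5p gives seller price ps = 1243/13; buyers pay pb = 1243/13 + 9 = 1360/13.
New quantity: q = 375 − 1(1360/13) = 3515/13.
Revenue = 9 × 3515/13 = 31635/13.

Tax revenue = 31635/13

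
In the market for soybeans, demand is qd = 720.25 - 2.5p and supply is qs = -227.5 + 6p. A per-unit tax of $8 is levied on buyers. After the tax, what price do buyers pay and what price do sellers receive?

Pre-tax equilibrium: p* = 111.5, q* = 441.5.
Tax on buyers shifts demand to qd = 720.25 − 2.5(p + 8) = 700.25 - 2.5p.
700.25 - 2.5p = -227.5 + 6p gives seller price ps = 3711/34; buyers pay pb = 3711/34 + 8 = 3983/34.
New quantity: q = 720.25 − 2.5(3983/34) = 14531/34.

Buyers pay 3983/34, sellers receive 3711/34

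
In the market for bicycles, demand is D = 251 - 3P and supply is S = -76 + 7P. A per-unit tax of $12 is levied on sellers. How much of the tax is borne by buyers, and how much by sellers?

Buyers bear $8.4, sellers bear $3.6

Pre-tax equilibrium: P* = 32.7, Q* = 152.9.
Tax on sellers shifts supply to S = -76 + 7(P − 12) = -160 + 7P.
251 - 3P = -160 + 7P gives buyer price Pb = 41.1; sellers receive Ps = 41.1 − 12 = 29.1.
New quantity: Q = 251 − 3(41.1) = 127.7.
Buyer burden = 41.1 − 32.7 = 8.4; seller burden = 32.7 − 29.1 = 3.6.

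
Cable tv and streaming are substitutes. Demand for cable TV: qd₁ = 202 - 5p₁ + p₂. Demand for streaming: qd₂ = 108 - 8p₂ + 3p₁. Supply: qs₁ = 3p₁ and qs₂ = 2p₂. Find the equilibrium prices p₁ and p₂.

Market 1: 202 - 5p₁ + p₂ = 3p₁ → 8p₁ - p₂ = 202.
Market 2: 10p₂ - 3p₁ = 108.
Eliminating p₂: 10×(1) + 1×(2) gives 77p₁ = 2128, so p₁ = 304/11.
Back-substitute into (2): p₂ = (108 + 3×304/11) / 10 = 210/11.

p₁ = 304/11, p₂ = 210/11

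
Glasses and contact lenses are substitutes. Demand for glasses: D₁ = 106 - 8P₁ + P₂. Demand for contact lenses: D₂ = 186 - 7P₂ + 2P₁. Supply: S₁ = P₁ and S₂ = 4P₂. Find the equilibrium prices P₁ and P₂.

Market 1: 106 - 8P₁ + P₂ = P₁ → 9P₁ - P₂ = 106.
Market 2: 11P₂ - 2P₁ = 186.
Eliminating P₂: 11×(1) + 1×(2) gives 97P₁ = 1352, so P₁ = 1352/97.
Back-substitute into (2): P₂ = (186 + 2×1352/97) / 11 = 1886/97.

P₁ = 1352/97, P₂ = 1886/97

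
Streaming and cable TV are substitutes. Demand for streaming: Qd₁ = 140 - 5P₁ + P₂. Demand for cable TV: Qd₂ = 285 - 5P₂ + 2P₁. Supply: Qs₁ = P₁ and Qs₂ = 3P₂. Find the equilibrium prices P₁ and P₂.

P₁ = 1405/46, P₂ = 995/23

Market 1: 140 - 5P₁ + P₂ = P₁ → 6P₁ - P₂ = 140.
Market 2: 8P₂ - 2P₁ = 285.
Eliminating P₂: 8×(1) + 1×(2) gives 46P₁ = 1405, so P₁ = 1405/46.
Back-substitute into (2): P₂ = (285 + 2×1405/46) / 8 = 995/23.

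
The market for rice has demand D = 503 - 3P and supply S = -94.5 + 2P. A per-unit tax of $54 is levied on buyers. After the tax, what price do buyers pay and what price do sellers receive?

Buyers pay $141.1, sellers receive $87.1

Pre-tax equilibrium: P* = 119.5, Q* = 144.5.
Tax on buyers shifts demand to D = 503 − 3(P + 54) = 341 - 3P.
341 - 3P = -94.5 + 2P gives seller price Ps = 87.1; buyers pay Pb = 87.1 + 54 = 141.1.
New quantity: Q = 503 − 3(141.1) = 79.7.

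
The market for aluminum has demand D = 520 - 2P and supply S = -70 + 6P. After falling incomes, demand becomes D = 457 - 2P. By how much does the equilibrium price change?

Original equilibrium: P* = 73.75, Q* = 372.5.
New equilibrium: 457 - 2P = -70 + 6P, so 527 = 8P and P' = 65.875; Q' = 457 − 2(65.875) = 325.25.
Change in price: 65.875 − 73.75 = -7.875.

ΔP = -7.875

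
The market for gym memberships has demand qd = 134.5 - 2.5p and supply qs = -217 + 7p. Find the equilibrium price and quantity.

p* = 37, q* = 42

Set qd = qs: 134.5 - 2.5p = -217 + 7p.
351.5 = 9.5p, so p* = 37.
q* = 134.5 − 2.5(37) = 42.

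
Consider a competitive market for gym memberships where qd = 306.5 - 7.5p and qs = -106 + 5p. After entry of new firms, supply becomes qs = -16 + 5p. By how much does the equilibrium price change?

Δp = -7.2

Original equilibrium: p* = 33, q* = 59.
New equilibrium: 306.5 - 7.5p = -16 + 5p, so 322.5 = 12.5p and p' = 25.8; q' = 306.5 − 7.5(25.8) = 113.
Change in price: 25.8 − 33 = -7.2.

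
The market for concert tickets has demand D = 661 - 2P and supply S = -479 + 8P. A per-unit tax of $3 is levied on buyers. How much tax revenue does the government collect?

Tax revenue = 1284.6

Pre-tax equilibrium: P* = 114, Q* = 433.
Tax on buyers shifts demand to D = 661 − 2(P + 3) = 655 - 2P.
655 - 2P = -479 + 8P gives seller price Ps = 113.4; buyers pay Pb = 113.4 + 3 = 116.4.
New quantity: Q = 661 − 2(116.4) = 428.2.
Revenue = 3 × 428.2 = 1284.6.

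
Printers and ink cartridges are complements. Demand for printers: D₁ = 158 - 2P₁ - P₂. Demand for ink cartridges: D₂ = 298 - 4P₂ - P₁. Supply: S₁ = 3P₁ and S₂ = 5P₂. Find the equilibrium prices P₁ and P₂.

Market 1: 158 - 2P₁ - P₂ = 3P₁ → 5P₁ + P₂ = 158.
Market 2: 9P₂ + P₁ = 298.
Eliminating P₂: 9×(1) − 1×(2) gives 44P₁ = 1124, so P₁ = 281/11.
Back-substitute into (2): P₂ = (298 − 1×281/11) / 9 = 333/11.

P₁ = 281/11, P₂ = 333/11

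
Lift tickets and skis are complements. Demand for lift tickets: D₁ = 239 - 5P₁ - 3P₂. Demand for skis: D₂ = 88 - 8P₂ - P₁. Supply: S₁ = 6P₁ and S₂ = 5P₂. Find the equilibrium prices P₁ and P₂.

Market 1: 239 - 5P₁ - 3P₂ = 6P₁ → 11P₁ + 3P₂ = 239.
Market 2: 13P₂ + P₁ = 88.
Eliminating P₂: 13×(1) − 3×(2) gives 140P₁ = 2843, so P₁ = 2843/140.
Back-substitute into (2): P₂ = (88 − 1×2843/140) / 13 = 729/140.

P₁ = 2843/140, P₂ = 729/140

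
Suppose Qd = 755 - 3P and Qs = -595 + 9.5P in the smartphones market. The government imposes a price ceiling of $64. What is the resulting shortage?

Shortage = 550

Equilibrium price would be P* = 108, so the ceiling at 64 binds.
At P = 64: Qd = 755 − 3(64) = 563, Qs = -595 + 9.5(64) = 13.
Shortage = 563 − 13 = 550.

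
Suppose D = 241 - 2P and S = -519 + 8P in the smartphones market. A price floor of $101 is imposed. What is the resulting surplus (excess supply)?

Surplus = 250

Equilibrium price would be P* = 76, so the floor at 101 binds.
At P = 101: D = 39, S = 289.
Surplus = 289 − 39 = 250.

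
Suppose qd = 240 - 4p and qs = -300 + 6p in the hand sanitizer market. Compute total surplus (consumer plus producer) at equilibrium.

Total surplus = 120

Equilibrium: 240 - 4p = -300 + 6p gives p* = 54, q* = 24.
Demand choke price: p = 60; supply starts at p = 50.
CS = ½(60 − 54)(24) = 72; PS = ½(54 − 50)(24) = 48.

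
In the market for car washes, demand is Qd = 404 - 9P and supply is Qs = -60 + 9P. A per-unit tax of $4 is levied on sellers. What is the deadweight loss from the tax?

Pre-tax equilibrium: P* = 232/9, Q* = 172.
Tax on sellers shifts supply to Qs = -60 + 9(P − 4) = -96 + 9P.
404 - 9P = -96 + 9P gives buyer price Pb = 250/9; sellers receive Ps = 250/9 − 4 = 214/9.
New quantity: Q = 404 − 9(250/9) = 154.
DWL = ½ × 4 × (172 − 154) = 36.

Deadweight loss = 36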